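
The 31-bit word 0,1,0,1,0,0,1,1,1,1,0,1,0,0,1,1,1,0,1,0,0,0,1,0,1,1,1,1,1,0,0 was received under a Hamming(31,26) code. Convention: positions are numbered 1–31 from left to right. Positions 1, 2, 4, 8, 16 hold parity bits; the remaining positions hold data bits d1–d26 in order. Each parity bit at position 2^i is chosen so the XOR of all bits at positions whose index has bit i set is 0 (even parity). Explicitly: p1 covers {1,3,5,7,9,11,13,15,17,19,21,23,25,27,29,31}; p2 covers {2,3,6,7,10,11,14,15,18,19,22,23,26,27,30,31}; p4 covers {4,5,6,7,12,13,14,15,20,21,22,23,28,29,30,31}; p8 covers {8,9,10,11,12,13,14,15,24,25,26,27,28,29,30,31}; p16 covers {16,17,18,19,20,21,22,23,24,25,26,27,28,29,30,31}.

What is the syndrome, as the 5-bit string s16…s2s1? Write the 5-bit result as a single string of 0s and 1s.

s1 (pos 1,3,5,7,9,11,13,15,17,19,21,23,25,27,29,31): 0⊕0⊕0⊕1⊕1⊕0⊕0⊕1⊕1⊕1⊕0⊕1⊕1⊕1⊕1⊕0 = 1
s2 (pos 2,3,6,7,10,11,14,15,18,19,22,23,26,27,30,31): 1⊕0⊕0⊕1⊕1⊕0⊕0⊕1⊕0⊕1⊕0⊕1⊕1⊕1⊕0⊕0 = 0
s4 (pos 4,5,6,7,12,13,14,15,20,21,22,23,28,29,30,31): 1⊕0⊕0⊕1⊕1⊕0⊕0⊕1⊕0⊕0⊕0⊕1⊕1⊕1⊕0⊕0 = 1
s8 (pos 8,9,10,11,12,13,14,15,24,25,26,27,28,29,30,31): 1⊕1⊕1⊕0⊕1⊕0⊕0⊕1⊕0⊕1⊕1⊕1⊕1⊕1⊕0⊕0 = 0
s16 (pos 16,17,18,19,20,21,22,23,24,25,26,27,28,29,30,31): 1⊕1⊕0⊕1⊕0⊕0⊕0⊕1⊕0⊕1⊕1⊕1⊕1⊕1⊕0⊕0 = 1
Syndrome s16…s1 = 10101 → error at position 21.

10101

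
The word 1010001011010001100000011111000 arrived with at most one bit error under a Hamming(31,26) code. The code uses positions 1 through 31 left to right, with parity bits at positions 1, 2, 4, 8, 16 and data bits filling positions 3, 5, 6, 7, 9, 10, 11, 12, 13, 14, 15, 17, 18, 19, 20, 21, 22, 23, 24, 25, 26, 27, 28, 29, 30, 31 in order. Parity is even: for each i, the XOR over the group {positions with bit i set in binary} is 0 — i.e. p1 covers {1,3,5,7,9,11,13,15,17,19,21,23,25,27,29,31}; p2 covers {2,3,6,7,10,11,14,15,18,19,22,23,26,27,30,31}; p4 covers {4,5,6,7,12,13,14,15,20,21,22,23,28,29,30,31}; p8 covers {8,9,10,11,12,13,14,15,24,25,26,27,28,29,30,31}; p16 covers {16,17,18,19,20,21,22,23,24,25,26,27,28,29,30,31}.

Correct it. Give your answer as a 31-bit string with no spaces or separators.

1010001011010001100000111111000

s1 (pos 1,3,5,7,9,11,13,15,17,19,21,23,25,27,29,31): 1⊕1⊕0⊕1⊕1⊕0⊕0⊕0⊕1⊕0⊕0⊕0⊕1⊕1⊕0⊕0 = 1
s2 (pos 2,3,6,7,10,11,14,15,18,19,22,23,26,27,30,31): 0⊕1⊕0⊕1⊕1⊕0⊕0⊕0⊕0⊕0⊕0⊕0⊕1⊕1⊕0⊕0 = 1
s4 (pos 4,5,6,7,12,13,14,15,20,21,22,23,28,29,30,31): 0⊕0⊕0⊕1⊕1⊕0⊕0⊕0⊕0⊕0⊕0⊕0⊕1⊕0⊕0⊕0 = 1
s8 (pos 8,9,10,11,12,13,14,15,24,25,26,27,28,29,30,31): 0⊕1⊕1⊕0⊕1⊕0⊕0⊕0⊕1⊕1⊕1⊕1⊕1⊕0⊕0⊕0 = 0
s16 (pos 16,17,18,19,20,21,22,23,24,25,26,27,28,29,30,31): 1⊕1⊕0⊕0⊕0⊕0⊕0⊕0⊕1⊕1⊕1⊕1⊕1⊕0⊕0⊕0 = 1
Syndrome s16…s1 = 10111 → error at position 23.
Flip position 23: 1010001011010001100000011111000 → 1010001011010001100000111111000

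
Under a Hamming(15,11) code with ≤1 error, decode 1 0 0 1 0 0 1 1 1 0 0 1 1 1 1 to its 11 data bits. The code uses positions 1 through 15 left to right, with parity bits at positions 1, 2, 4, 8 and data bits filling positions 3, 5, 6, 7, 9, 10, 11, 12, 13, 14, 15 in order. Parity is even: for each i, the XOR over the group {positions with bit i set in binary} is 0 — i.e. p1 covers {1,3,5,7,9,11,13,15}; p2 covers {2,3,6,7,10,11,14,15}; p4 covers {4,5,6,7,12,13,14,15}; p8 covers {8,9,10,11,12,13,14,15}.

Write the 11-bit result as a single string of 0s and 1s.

10011001111

s1 (pos 1,3,5,7,9,11,13,15): 1⊕0⊕0⊕1⊕1⊕0⊕1⊕1 = 1
s2 (pos 2,3,6,7,10,11,14,15): 0⊕0⊕0⊕1⊕0⊕0⊕1⊕1 = 1
s4 (pos 4,5,6,7,12,13,14,15): 1⊕0⊕0⊕1⊕1⊕1⊕1⊕1 = 0
s8 (pos 8,9,10,11,12,13,14,15): 1⊕1⊕0⊕0⊕1⊕1⊕1⊕1 = 0
Syndrome s8…s1 = 0011 → error at position 3.
Flip position 3: 100100111001111 → 101100111001111
Read data bits from positions 3,5,6,7,9,10,11,12,13,14,15: 10011001111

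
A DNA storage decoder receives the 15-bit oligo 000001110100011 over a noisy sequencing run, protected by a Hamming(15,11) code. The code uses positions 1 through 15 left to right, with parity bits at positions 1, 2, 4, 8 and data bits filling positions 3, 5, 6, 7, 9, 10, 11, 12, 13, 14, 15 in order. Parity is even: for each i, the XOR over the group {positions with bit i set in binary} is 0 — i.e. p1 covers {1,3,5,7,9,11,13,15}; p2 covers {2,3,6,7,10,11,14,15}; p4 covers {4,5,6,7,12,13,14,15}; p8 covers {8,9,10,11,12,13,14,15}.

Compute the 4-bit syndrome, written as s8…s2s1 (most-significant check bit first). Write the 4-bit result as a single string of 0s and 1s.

0010

s1 (pos 1,3,5,7,9,11,13,15): 0⊕0⊕0⊕1⊕0⊕0⊕0⊕1 = 0
s2 (pos 2,3,6,7,10,11,14,15): 0⊕0⊕1⊕1⊕1⊕0⊕1⊕1 = 1
s4 (pos 4,5,6,7,12,13,14,15): 0⊕0⊕1⊕1⊕0⊕0⊕1⊕1 = 0
s8 (pos 8,9,10,11,12,13,14,15): 1⊕0⊕1⊕0⊕0⊕0⊕1⊕1 = 0
Syndrome s8…s1 = 0010 → error at position 2.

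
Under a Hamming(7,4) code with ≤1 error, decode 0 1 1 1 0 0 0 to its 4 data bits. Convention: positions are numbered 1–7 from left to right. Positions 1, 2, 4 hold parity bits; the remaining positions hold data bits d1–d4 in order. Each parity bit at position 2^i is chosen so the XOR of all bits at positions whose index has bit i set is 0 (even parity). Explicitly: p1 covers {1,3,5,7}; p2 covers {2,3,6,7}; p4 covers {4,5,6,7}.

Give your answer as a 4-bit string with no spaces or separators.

s1 (pos 1,3,5,7): 0⊕1⊕0⊕0 = 1
s2 (pos 2,3,6,7): 1⊕1⊕0⊕0 = 0
s4 (pos 4,5,6,7): 1⊕0⊕0⊕0 = 1
Syndrome s4…s1 = 101 → error at position 5.
Flip position 5: 0111000 → 0111100
Read data bits from positions 3,5,6,7: 1100

1100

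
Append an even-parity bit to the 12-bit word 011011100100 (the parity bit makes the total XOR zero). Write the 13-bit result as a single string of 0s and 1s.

0110111001000

XOR of the 12 data bits: 0⊕1⊕1⊕0⊕1⊕1⊕1⊕0⊕0⊕1⊕0⊕0 = 0
Parity bit = 0 (so all 13 bits XOR to 0).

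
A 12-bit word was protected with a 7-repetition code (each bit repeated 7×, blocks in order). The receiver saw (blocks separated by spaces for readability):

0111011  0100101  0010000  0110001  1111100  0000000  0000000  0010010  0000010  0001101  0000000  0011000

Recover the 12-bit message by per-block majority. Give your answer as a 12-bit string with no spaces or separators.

100010000000

Block 1 (0111011): 5 ones → 1
Block 2 (0100101): 3 ones → 0
Block 3 (0010000): 1 one → 0
Block 4 (0110001): 3 ones → 0
Block 5 (1111100): 5 ones → 1
Block 6 (0000000): 0 ones → 0
Block 7 (0000000): 0 ones → 0
Block 8 (0010010): 2 ones → 0
Block 9 (0000010): 1 one → 0
Block 10 (0001101): 3 ones → 0
Block 11 (0000000): 0 ones → 0
Block 12 (0011000): 2 ones → 0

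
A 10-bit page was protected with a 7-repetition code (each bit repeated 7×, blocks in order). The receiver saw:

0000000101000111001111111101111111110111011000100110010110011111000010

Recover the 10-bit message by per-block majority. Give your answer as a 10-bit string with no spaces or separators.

0011110110

Block 1 (0000000): 0 ones → 0
Block 2 (1010001): 3 ones → 0
Block 3 (1100111): 5 ones → 1
Block 4 (1111101): 6 ones → 1
Block 5 (1111111): 7 ones → 1
Block 6 (1011101): 5 ones → 1
Block 7 (1000100): 2 ones → 0
Block 8 (1100101): 4 ones → 1
Block 9 (1001111): 5 ones → 1
Block 10 (1000010): 2 ones → 0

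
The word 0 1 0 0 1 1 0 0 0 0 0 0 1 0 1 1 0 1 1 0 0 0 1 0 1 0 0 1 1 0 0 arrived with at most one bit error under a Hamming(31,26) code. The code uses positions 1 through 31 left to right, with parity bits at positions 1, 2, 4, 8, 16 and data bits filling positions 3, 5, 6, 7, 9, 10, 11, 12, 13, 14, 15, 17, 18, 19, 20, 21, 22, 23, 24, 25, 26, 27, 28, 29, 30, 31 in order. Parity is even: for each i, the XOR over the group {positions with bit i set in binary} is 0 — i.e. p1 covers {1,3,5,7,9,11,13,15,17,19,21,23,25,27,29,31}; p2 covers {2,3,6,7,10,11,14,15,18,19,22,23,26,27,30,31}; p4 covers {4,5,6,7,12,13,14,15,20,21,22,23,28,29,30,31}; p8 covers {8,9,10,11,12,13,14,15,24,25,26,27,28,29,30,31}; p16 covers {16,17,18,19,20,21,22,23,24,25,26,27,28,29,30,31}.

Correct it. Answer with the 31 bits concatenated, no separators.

0100110000001011011000101001000

s1 (pos 1,3,5,7,9,11,13,15,17,19,21,23,25,27,29,31): 0⊕0⊕1⊕0⊕0⊕0⊕1⊕1⊕0⊕1⊕0⊕1⊕1⊕0⊕1⊕0 = 1
s2 (pos 2,3,6,7,10,11,14,15,18,19,22,23,26,27,30,31): 1⊕0⊕1⊕0⊕0⊕0⊕0⊕1⊕1⊕1⊕0⊕1⊕0⊕0⊕0⊕0 = 0
s4 (pos 4,5,6,7,12,13,14,15,20,21,22,23,28,29,30,31): 0⊕1⊕1⊕0⊕0⊕1⊕0⊕1⊕0⊕0⊕0⊕1⊕1⊕1⊕0⊕0 = 1
s8 (pos 8,9,10,11,12,13,14,15,24,25,26,27,28,29,30,31): 0⊕0⊕0⊕0⊕0⊕1⊕0⊕1⊕0⊕1⊕0⊕0⊕1⊕1⊕0⊕0 = 1
s16 (pos 16,17,18,19,20,21,22,23,24,25,26,27,28,29,30,31): 1⊕0⊕1⊕1⊕0⊕0⊕0⊕1⊕0⊕1⊕0⊕0⊕1⊕1⊕0⊕0 = 1
Syndrome s16…s1 = 11101 → error at position 29.
Flip position 29: 0100110000001011011000101001100 → 0100110000001011011000101001000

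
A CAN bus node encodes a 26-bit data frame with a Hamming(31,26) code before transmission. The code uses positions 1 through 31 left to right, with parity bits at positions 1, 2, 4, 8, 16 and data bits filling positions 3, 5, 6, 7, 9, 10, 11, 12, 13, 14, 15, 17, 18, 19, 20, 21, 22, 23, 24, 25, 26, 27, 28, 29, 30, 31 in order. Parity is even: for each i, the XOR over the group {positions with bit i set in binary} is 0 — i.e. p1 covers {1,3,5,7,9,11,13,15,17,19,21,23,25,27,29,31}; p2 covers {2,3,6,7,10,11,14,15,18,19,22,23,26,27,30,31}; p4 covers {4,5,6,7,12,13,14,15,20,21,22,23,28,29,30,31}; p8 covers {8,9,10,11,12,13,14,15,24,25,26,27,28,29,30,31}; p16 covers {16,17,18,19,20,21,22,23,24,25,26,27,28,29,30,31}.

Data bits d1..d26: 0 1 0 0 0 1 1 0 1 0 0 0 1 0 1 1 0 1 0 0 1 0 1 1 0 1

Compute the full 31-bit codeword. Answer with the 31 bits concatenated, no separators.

Place data at non-parity positions: p1 p2 0 p4 1 0 0 p8 0 1 1 0 1 0 0 p16 0 1 0 1 1 0 1 0 0 1 0 1 1 0 1
p1 (pos 1,3,5,7,9,11,13,15,17,19,21,23,25,27,29,31): XOR of data positions = 0⊕1⊕0⊕0⊕1⊕1⊕0⊕0⊕0⊕1⊕1⊕0⊕0⊕1⊕1 = 1
p2 (pos 2,3,6,7,10,11,14,15,18,19,22,23,26,27,30,31): XOR of data positions = 0⊕0⊕0⊕1⊕1⊕0⊕0⊕1⊕0⊕0⊕1⊕1⊕0⊕0⊕1 = 0
p4 (pos 4,5,6,7,12,13,14,15,20,21,22,23,28,29,30,31): XOR of data positions = 1⊕0⊕0⊕0⊕1⊕0⊕0⊕1⊕1⊕0⊕1⊕1⊕1⊕0⊕1 = 0
p8 (pos 8,9,10,11,12,13,14,15,24,25,26,27,28,29,30,31): XOR of data positions = 0⊕1⊕1⊕0⊕1⊕0⊕0⊕0⊕0⊕1⊕0⊕1⊕1⊕0⊕1 = 1
p16 (pos 16,17,18,19,20,21,22,23,24,25,26,27,28,29,30,31): XOR of data positions = 0⊕1⊕0⊕1⊕1⊕0⊕1⊕0⊕0⊕1⊕0⊕1⊕1⊕0⊕1 = 0
Codeword: 1000100101101000010110100101101

1000100101101000010110100101101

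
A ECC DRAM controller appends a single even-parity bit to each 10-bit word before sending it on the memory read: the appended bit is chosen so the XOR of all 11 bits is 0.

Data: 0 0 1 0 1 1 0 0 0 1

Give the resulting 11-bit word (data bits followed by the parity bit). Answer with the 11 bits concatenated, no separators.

XOR of the 10 data bits: 0⊕0⊕1⊕0⊕1⊕1⊕0⊕0⊕0⊕1 = 0
Parity bit = 0 (so all 11 bits XOR to 0).

00101100010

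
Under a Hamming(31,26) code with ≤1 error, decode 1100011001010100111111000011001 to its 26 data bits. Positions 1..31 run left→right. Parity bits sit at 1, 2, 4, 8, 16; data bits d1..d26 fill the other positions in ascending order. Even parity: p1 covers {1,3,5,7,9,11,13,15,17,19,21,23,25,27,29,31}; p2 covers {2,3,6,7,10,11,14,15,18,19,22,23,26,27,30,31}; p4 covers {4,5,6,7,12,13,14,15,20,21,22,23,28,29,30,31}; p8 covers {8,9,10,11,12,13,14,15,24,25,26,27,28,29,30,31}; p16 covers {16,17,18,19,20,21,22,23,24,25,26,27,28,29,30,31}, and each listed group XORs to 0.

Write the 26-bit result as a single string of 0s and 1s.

s1 (pos 1,3,5,7,9,11,13,15,17,19,21,23,25,27,29,31): 1⊕0⊕0⊕1⊕0⊕0⊕0⊕0⊕1⊕1⊕1⊕0⊕0⊕1⊕0⊕1 = 1
s2 (pos 2,3,6,7,10,11,14,15,18,19,22,23,26,27,30,31): 1⊕0⊕1⊕1⊕1⊕0⊕1⊕0⊕1⊕1⊕1⊕0⊕0⊕1⊕0⊕1 = 0
s4 (pos 4,5,6,7,12,13,14,15,20,21,22,23,28,29,30,31): 0⊕0⊕1⊕1⊕1⊕0⊕1⊕0⊕1⊕1⊕1⊕0⊕1⊕0⊕0⊕1 = 1
s8 (pos 8,9,10,11,12,13,14,15,24,25,26,27,28,29,30,31): 0⊕0⊕1⊕0⊕1⊕0⊕1⊕0⊕0⊕0⊕0⊕1⊕1⊕0⊕0⊕1 = 0
s16 (pos 16,17,18,19,20,21,22,23,24,25,26,27,28,29,30,31): 0⊕1⊕1⊕1⊕1⊕1⊕1⊕0⊕0⊕0⊕0⊕1⊕1⊕0⊕0⊕1 = 1
Syndrome s16…s1 = 10101 → error at position 21.
Flip position 21: 1100011001010100111111000011001 → 1100011001010100111101000011001
Read data bits from positions 3,5,6,7,9,10,11,12,13,14,15,17,18,19,20,21,22,23,24,25,26,27,28,29,30,31: 00110101010111101000011001

00110101010111101000011001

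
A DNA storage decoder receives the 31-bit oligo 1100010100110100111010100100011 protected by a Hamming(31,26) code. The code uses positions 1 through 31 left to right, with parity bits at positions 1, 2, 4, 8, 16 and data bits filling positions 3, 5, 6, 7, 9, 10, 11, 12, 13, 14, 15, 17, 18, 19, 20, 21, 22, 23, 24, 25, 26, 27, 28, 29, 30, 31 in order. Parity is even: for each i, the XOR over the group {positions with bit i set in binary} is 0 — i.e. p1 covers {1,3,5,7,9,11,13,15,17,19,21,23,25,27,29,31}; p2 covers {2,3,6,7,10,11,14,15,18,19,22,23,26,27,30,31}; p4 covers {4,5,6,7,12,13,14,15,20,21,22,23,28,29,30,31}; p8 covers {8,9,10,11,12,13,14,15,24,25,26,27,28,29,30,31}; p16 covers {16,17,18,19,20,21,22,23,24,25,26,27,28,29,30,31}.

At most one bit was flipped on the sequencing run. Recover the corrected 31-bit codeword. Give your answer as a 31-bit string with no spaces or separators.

s1 (pos 1,3,5,7,9,11,13,15,17,19,21,23,25,27,29,31): 1⊕0⊕0⊕0⊕0⊕1⊕0⊕0⊕1⊕1⊕1⊕1⊕0⊕0⊕0⊕1 = 1
s2 (pos 2,3,6,7,10,11,14,15,18,19,22,23,26,27,30,31): 1⊕0⊕1⊕0⊕0⊕1⊕1⊕0⊕1⊕1⊕0⊕1⊕1⊕0⊕1⊕1 = 0
s4 (pos 4,5,6,7,12,13,14,15,20,21,22,23,28,29,30,31): 0⊕0⊕1⊕0⊕1⊕0⊕1⊕0⊕0⊕1⊕0⊕1⊕0⊕0⊕1⊕1 = 1
s8 (pos 8,9,10,11,12,13,14,15,24,25,26,27,28,29,30,31): 1⊕0⊕0⊕1⊕1⊕0⊕1⊕0⊕0⊕0⊕1⊕0⊕0⊕0⊕1⊕1 = 1
s16 (pos 16,17,18,19,20,21,22,23,24,25,26,27,28,29,30,31): 0⊕1⊕1⊕1⊕0⊕1⊕0⊕1⊕0⊕0⊕1⊕0⊕0⊕0⊕1⊕1 = 0
Syndrome s16…s1 = 01101 → error at position 13.
Flip position 13: 1100010100110100111010100100011 → 1100010100111100111010100100011

1100010100111100111010100100011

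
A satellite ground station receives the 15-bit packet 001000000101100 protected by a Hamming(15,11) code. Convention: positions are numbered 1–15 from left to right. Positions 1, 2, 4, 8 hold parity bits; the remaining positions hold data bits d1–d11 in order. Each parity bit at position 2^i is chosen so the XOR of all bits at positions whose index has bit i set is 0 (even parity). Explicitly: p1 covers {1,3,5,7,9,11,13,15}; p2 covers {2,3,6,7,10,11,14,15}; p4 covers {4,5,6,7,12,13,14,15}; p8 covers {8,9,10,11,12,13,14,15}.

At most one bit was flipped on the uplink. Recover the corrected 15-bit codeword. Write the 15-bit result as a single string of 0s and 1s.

s1 (pos 1,3,5,7,9,11,13,15): 0⊕1⊕0⊕0⊕0⊕0⊕1⊕0 = 0
s2 (pos 2,3,6,7,10,11,14,15): 0⊕1⊕0⊕0⊕1⊕0⊕0⊕0 = 0
s4 (pos 4,5,6,7,12,13,14,15): 0⊕0⊕0⊕0⊕1⊕1⊕0⊕0 = 0
s8 (pos 8,9,10,11,12,13,14,15): 0⊕0⊕1⊕0⊕1⊕1⊕0⊕0 = 1
Syndrome s8…s1 = 1000 → error at position 8.
Flip position 8: 001000000101100 → 001000010101100

001000010101100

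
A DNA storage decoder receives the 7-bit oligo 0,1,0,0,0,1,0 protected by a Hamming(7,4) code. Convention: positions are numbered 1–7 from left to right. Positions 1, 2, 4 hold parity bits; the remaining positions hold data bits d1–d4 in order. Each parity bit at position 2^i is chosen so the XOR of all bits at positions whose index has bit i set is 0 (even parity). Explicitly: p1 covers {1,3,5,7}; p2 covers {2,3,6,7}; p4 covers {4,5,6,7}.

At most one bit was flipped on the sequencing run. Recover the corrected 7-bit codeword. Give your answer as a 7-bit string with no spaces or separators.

0101010

s1 (pos 1,3,5,7): 0⊕0⊕0⊕0 = 0
s2 (pos 2,3,6,7): 1⊕0⊕1⊕0 = 0
s4 (pos 4,5,6,7): 0⊕0⊕1⊕0 = 1
Syndrome s4…s1 = 100 → error at position 4.
Flip position 4: 0100010 → 0101010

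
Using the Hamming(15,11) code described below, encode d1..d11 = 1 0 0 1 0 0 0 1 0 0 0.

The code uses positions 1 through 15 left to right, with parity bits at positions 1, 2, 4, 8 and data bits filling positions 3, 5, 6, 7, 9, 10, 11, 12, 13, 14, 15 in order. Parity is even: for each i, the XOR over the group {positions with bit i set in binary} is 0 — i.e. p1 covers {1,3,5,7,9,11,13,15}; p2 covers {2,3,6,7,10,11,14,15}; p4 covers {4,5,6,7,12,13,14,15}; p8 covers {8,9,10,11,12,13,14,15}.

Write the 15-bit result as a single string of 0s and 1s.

001000110001000

Place data at non-parity positions: p1 p2 1 p4 0 0 1 p8 0 0 0 1 0 0 0
p1 (pos 1,3,5,7,9,11,13,15): XOR of data positions = 1⊕0⊕1⊕0⊕0⊕0⊕0 = 0
p2 (pos 2,3,6,7,10,11,14,15): XOR of data positions = 1⊕0⊕1⊕0⊕0⊕0⊕0 = 0
p4 (pos 4,5,6,7,12,13,14,15): XOR of data positions = 0⊕0⊕1⊕1⊕0⊕0⊕0 = 0
p8 (pos 8,9,10,11,12,13,14,15): XOR of data positions = 0⊕0⊕0⊕1⊕0⊕0⊕0 = 1
Codeword: 001000110001000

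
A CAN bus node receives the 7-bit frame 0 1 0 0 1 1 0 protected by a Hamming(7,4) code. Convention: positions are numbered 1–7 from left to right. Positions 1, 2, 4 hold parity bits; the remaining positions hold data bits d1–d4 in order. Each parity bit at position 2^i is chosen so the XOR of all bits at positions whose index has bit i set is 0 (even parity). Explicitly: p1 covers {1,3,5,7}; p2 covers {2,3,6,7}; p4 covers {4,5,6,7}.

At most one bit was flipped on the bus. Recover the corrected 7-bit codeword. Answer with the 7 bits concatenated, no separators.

s1 (pos 1,3,5,7): 0⊕0⊕1⊕0 = 1
s2 (pos 2,3,6,7): 1⊕0⊕1⊕0 = 0
s4 (pos 4,5,6,7): 0⊕1⊕1⊕0 = 0
Syndrome s4…s1 = 001 → error at position 1.
Flip position 1: 0100110 → 1100110

1100110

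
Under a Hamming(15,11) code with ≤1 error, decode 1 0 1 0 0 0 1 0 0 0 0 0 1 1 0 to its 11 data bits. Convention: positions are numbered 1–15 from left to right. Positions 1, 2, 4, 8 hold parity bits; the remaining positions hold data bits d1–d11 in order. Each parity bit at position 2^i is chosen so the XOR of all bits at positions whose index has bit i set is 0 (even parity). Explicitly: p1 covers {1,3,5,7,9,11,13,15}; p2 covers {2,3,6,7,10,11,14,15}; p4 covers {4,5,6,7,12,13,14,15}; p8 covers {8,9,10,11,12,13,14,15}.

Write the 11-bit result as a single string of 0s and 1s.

s1 (pos 1,3,5,7,9,11,13,15): 1⊕1⊕0⊕1⊕0⊕0⊕1⊕0 = 0
s2 (pos 2,3,6,7,10,11,14,15): 0⊕1⊕0⊕1⊕0⊕0⊕1⊕0 = 1
s4 (pos 4,5,6,7,12,13,14,15): 0⊕0⊕0⊕1⊕0⊕1⊕1⊕0 = 1
s8 (pos 8,9,10,11,12,13,14,15): 0⊕0⊕0⊕0⊕0⊕1⊕1⊕0 = 0
Syndrome s8…s1 = 0110 → error at position 6.
Flip position 6: 101000100000110 → 101001100000110
Read data bits from positions 3,5,6,7,9,10,11,12,13,14,15: 10110000110

10110000110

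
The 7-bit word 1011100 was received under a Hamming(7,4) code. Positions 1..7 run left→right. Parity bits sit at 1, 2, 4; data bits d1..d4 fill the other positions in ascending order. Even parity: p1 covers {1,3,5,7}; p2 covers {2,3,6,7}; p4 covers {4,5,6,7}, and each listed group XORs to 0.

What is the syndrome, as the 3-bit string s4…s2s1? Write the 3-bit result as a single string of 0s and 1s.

s1 (pos 1,3,5,7): 1⊕1⊕1⊕0 = 1
s2 (pos 2,3,6,7): 0⊕1⊕0⊕0 = 1
s4 (pos 4,5,6,7): 1⊕1⊕0⊕0 = 0
Syndrome s4…s1 = 011 → error at position 3.

011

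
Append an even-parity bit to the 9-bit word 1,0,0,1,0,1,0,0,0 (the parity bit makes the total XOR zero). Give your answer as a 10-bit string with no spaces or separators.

XOR of the 9 data bits: 1⊕0⊕0⊕1⊕0⊕1⊕0⊕0⊕0 = 1
Parity bit = 1 (so all 10 bits XOR to 0).

1001010001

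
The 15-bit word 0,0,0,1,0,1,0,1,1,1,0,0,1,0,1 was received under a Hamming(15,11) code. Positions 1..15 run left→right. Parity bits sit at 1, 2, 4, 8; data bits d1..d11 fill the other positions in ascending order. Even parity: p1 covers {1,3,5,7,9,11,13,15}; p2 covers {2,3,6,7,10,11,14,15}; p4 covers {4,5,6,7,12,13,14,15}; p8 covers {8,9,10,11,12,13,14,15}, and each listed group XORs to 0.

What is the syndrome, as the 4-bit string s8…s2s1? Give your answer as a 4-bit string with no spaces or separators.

s1 (pos 1,3,5,7,9,11,13,15): 0⊕0⊕0⊕0⊕1⊕0⊕1⊕1 = 1
s2 (pos 2,3,6,7,10,11,14,15): 0⊕0⊕1⊕0⊕1⊕0⊕0⊕1 = 1
s4 (pos 4,5,6,7,12,13,14,15): 1⊕0⊕1⊕0⊕0⊕1⊕0⊕1 = 0
s8 (pos 8,9,10,11,12,13,14,15): 1⊕1⊕1⊕0⊕0⊕1⊕0⊕1 = 1
Syndrome s8…s1 = 1011 → error at position 11.

1011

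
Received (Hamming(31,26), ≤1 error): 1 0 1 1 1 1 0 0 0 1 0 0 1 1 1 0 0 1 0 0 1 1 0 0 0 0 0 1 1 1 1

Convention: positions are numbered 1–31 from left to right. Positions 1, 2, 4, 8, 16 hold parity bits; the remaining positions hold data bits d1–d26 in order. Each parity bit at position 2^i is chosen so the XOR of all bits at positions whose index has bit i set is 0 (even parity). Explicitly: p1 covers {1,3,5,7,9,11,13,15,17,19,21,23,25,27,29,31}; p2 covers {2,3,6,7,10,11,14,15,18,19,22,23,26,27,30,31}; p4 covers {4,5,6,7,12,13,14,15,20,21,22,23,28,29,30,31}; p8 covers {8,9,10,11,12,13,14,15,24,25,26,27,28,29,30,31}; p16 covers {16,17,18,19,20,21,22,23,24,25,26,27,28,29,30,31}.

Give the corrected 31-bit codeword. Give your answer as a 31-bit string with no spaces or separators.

s1 (pos 1,3,5,7,9,11,13,15,17,19,21,23,25,27,29,31): 1⊕1⊕1⊕0⊕0⊕0⊕1⊕1⊕0⊕0⊕1⊕0⊕0⊕0⊕1⊕1 = 0
s2 (pos 2,3,6,7,10,11,14,15,18,19,22,23,26,27,30,31): 0⊕1⊕1⊕0⊕1⊕0⊕1⊕1⊕1⊕0⊕1⊕0⊕0⊕0⊕1⊕1 = 1
s4 (pos 4,5,6,7,12,13,14,15,20,21,22,23,28,29,30,31): 1⊕1⊕1⊕0⊕0⊕1⊕1⊕1⊕0⊕1⊕1⊕0⊕1⊕1⊕1⊕1 = 0
s8 (pos 8,9,10,11,12,13,14,15,24,25,26,27,28,29,30,31): 0⊕0⊕1⊕0⊕0⊕1⊕1⊕1⊕0⊕0⊕0⊕0⊕1⊕1⊕1⊕1 = 0
s16 (pos 16,17,18,19,20,21,22,23,24,25,26,27,28,29,30,31): 0⊕0⊕1⊕0⊕0⊕1⊕1⊕0⊕0⊕0⊕0⊕0⊕1⊕1⊕1⊕1 = 1
Syndrome s16…s1 = 10010 → error at position 18.
Flip position 18: 1011110001001110010011000001111 → 1011110001001110000011000001111

1011110001001110000011000001111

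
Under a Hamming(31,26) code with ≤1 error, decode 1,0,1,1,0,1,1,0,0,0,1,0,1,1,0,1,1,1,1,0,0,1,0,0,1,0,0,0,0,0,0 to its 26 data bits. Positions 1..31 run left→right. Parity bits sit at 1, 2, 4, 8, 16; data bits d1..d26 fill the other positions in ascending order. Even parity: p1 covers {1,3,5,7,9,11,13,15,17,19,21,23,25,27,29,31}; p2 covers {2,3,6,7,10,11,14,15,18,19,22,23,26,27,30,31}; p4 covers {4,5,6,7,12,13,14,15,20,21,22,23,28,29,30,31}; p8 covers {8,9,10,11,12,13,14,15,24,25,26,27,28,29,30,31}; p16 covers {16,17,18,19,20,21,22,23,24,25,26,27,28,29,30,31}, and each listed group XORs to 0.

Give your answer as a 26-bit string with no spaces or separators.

s1 (pos 1,3,5,7,9,11,13,15,17,19,21,23,25,27,29,31): 1⊕1⊕0⊕1⊕0⊕1⊕1⊕0⊕1⊕1⊕0⊕0⊕1⊕0⊕0⊕0 = 0
s2 (pos 2,3,6,7,10,11,14,15,18,19,22,23,26,27,30,31): 0⊕1⊕1⊕1⊕0⊕1⊕1⊕0⊕1⊕1⊕1⊕0⊕0⊕0⊕0⊕0 = 0
s4 (pos 4,5,6,7,12,13,14,15,20,21,22,23,28,29,30,31): 1⊕0⊕1⊕1⊕0⊕1⊕1⊕0⊕0⊕0⊕1⊕0⊕0⊕0⊕0⊕0 = 0
s8 (pos 8,9,10,11,12,13,14,15,24,25,26,27,28,29,30,31): 0⊕0⊕0⊕1⊕0⊕1⊕1⊕0⊕0⊕1⊕0⊕0⊕0⊕0⊕0⊕0 = 0
s16 (pos 16,17,18,19,20,21,22,23,24,25,26,27,28,29,30,31): 1⊕1⊕1⊕1⊕0⊕0⊕1⊕0⊕0⊕1⊕0⊕0⊕0⊕0⊕0⊕0 = 0
Syndrome s16…s1 = 00000 → no error.
Read data bits from positions 3,5,6,7,9,10,11,12,13,14,15,17,18,19,20,21,22,23,24,25,26,27,28,29,30,31: 10110010110111001001000000

10110010110111001001000000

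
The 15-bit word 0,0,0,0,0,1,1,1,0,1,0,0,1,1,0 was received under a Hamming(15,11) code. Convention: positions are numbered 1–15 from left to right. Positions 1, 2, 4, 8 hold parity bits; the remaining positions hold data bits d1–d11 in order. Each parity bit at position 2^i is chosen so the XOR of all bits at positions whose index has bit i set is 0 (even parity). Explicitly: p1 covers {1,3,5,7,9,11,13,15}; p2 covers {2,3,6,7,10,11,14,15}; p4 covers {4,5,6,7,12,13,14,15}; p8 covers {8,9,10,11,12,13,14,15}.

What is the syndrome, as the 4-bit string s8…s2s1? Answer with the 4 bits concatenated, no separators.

0000

s1 (pos 1,3,5,7,9,11,13,15): 0⊕0⊕0⊕1⊕0⊕0⊕1⊕0 = 0
s2 (pos 2,3,6,7,10,11,14,15): 0⊕0⊕1⊕1⊕1⊕0⊕1⊕0 = 0
s4 (pos 4,5,6,7,12,13,14,15): 0⊕0⊕1⊕1⊕0⊕1⊕1⊕0 = 0
s8 (pos 8,9,10,11,12,13,14,15): 1⊕0⊕1⊕0⊕0⊕1⊕1⊕0 = 0
Syndrome s8…s1 = 0000 → no error.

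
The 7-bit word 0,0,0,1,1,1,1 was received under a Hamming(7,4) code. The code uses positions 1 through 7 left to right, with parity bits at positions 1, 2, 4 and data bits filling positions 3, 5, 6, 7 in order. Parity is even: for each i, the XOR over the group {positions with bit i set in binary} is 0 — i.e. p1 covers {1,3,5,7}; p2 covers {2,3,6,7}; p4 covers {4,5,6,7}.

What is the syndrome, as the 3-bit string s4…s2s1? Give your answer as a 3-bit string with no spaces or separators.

000

s1 (pos 1,3,5,7): 0⊕0⊕1⊕1 = 0
s2 (pos 2,3,6,7): 0⊕0⊕1⊕1 = 0
s4 (pos 4,5,6,7): 1⊕1⊕1⊕1 = 0
Syndrome s4…s1 = 000 → no error.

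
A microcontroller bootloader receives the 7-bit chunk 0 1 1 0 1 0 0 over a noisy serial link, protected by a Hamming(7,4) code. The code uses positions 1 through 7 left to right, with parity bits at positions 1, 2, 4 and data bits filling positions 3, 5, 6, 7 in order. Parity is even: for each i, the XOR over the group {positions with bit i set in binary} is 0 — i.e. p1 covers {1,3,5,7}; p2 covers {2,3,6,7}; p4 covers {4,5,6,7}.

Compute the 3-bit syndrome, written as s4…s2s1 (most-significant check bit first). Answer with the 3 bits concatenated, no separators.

s1 (pos 1,3,5,7): 0⊕1⊕1⊕0 = 0
s2 (pos 2,3,6,7): 1⊕1⊕0⊕0 = 0
s4 (pos 4,5,6,7): 0⊕1⊕0⊕0 = 1
Syndrome s4…s1 = 100 → error at position 4.

100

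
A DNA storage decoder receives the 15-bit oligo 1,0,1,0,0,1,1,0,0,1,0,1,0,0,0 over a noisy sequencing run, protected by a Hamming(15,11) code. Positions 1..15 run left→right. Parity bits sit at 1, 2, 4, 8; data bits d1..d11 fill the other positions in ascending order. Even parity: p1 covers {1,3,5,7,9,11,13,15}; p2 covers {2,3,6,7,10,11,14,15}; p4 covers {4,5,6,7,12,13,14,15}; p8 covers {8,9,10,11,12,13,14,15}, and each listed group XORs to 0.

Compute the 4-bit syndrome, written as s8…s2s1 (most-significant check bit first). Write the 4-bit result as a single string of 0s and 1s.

s1 (pos 1,3,5,7,9,11,13,15): 1⊕1⊕0⊕1⊕0⊕0⊕0⊕0 = 1
s2 (pos 2,3,6,7,10,11,14,15): 0⊕1⊕1⊕1⊕1⊕0⊕0⊕0 = 0
s4 (pos 4,5,6,7,12,13,14,15): 0⊕0⊕1⊕1⊕1⊕0⊕0⊕0 = 1
s8 (pos 8,9,10,11,12,13,14,15): 0⊕0⊕1⊕0⊕1⊕0⊕0⊕0 = 0
Syndrome s8…s1 = 0101 → error at position 5.

0101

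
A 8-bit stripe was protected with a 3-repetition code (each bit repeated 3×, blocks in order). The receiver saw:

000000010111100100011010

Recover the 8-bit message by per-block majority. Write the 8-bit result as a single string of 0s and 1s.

Block 1 (000): 0 ones → 0
Block 2 (000): 0 ones → 0
Block 3 (010): 1 one → 0
Block 4 (111): 3 ones → 1
Block 5 (100): 1 one → 0
Block 6 (100): 1 one → 0
Block 7 (011): 2 ones → 1
Block 8 (010): 1 one → 0

00010010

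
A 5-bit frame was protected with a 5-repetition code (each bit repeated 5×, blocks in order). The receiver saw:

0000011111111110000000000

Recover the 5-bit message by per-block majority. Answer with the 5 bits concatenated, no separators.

Block 1 (00000): 0 ones → 0
Block 2 (11111): 5 ones → 1
Block 3 (11111): 5 ones → 1
Block 4 (00000): 0 ones → 0
Block 5 (00000): 0 ones → 0

01100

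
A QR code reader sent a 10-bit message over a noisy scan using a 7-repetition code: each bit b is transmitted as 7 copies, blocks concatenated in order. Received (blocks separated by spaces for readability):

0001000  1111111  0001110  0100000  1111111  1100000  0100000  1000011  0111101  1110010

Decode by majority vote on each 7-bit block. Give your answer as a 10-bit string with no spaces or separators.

Block 1 (0001000): 1 one → 0
Block 2 (1111111): 7 ones → 1
Block 3 (0001110): 3 ones → 0
Block 4 (0100000): 1 one → 0
Block 5 (1111111): 7 ones → 1
Block 6 (1100000): 2 ones → 0
Block 7 (0100000): 1 one → 0
Block 8 (1000011): 3 ones → 0
Block 9 (0111101): 5 ones → 1
Block 10 (1110010): 4 ones → 1

0100100011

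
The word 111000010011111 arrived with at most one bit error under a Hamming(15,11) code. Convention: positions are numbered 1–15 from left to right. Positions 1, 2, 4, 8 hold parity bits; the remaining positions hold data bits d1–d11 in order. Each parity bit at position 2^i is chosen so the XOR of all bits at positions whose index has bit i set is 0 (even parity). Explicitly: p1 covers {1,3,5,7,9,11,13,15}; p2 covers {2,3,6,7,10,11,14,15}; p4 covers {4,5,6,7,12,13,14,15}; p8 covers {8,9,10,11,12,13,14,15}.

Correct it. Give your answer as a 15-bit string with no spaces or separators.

s1 (pos 1,3,5,7,9,11,13,15): 1⊕1⊕0⊕0⊕0⊕1⊕1⊕1 = 1
s2 (pos 2,3,6,7,10,11,14,15): 1⊕1⊕0⊕0⊕0⊕1⊕1⊕1 = 1
s4 (pos 4,5,6,7,12,13,14,15): 0⊕0⊕0⊕0⊕1⊕1⊕1⊕1 = 0
s8 (pos 8,9,10,11,12,13,14,15): 1⊕0⊕0⊕1⊕1⊕1⊕1⊕1 = 0
Syndrome s8…s1 = 0011 → error at position 3.
Flip position 3: 111000010011111 → 110000010011111

110000010011111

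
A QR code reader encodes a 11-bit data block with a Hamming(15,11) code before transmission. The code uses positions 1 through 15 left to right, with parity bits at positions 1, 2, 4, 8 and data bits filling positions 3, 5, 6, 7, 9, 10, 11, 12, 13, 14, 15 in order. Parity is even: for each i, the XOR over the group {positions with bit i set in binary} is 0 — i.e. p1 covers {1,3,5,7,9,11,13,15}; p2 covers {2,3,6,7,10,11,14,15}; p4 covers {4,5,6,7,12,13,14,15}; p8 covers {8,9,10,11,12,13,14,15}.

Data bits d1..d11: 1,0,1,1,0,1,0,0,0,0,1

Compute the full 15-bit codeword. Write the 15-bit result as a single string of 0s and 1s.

Place data at non-parity positions: p1 p2 1 p4 0 1 1 p8 0 1 0 0 0 0 1
p1 (pos 1,3,5,7,9,11,13,15): XOR of data positions = 1⊕0⊕1⊕0⊕0⊕0⊕1 = 1
p2 (pos 2,3,6,7,10,11,14,15): XOR of data positions = 1⊕1⊕1⊕1⊕0⊕0⊕1 = 1
p4 (pos 4,5,6,7,12,13,14,15): XOR of data positions = 0⊕1⊕1⊕0⊕0⊕0⊕1 = 1
p8 (pos 8,9,10,11,12,13,14,15): XOR of data positions = 0⊕1⊕0⊕0⊕0⊕0⊕1 = 0
Codeword: 111101100100001

111101100100001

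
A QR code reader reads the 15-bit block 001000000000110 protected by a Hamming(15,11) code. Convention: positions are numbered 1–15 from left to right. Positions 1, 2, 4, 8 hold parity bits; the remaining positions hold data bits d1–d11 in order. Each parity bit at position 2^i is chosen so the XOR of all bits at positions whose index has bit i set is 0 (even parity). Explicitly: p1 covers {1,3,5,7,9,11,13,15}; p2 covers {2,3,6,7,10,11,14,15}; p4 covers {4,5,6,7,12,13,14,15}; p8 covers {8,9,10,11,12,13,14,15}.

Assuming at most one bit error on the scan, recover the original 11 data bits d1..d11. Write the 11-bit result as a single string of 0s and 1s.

s1 (pos 1,3,5,7,9,11,13,15): 0⊕1⊕0⊕0⊕0⊕0⊕1⊕0 = 0
s2 (pos 2,3,6,7,10,11,14,15): 0⊕1⊕0⊕0⊕0⊕0⊕1⊕0 = 0
s4 (pos 4,5,6,7,12,13,14,15): 0⊕0⊕0⊕0⊕0⊕1⊕1⊕0 = 0
s8 (pos 8,9,10,11,12,13,14,15): 0⊕0⊕0⊕0⊕0⊕1⊕1⊕0 = 0
Syndrome s8…s1 = 0000 → no error.
Read data bits from positions 3,5,6,7,9,10,11,12,13,14,15: 10000000110

10000000110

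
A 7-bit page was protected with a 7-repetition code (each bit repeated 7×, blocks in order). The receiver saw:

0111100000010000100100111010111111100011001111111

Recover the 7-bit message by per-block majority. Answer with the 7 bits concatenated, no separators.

1001101

Block 1 (0111100): 4 ones → 1
Block 2 (0000100): 1 one → 0
Block 3 (0010010): 2 ones → 0
Block 4 (0111010): 4 ones → 1
Block 5 (1111111): 7 ones → 1
Block 6 (0001100): 2 ones → 0
Block 7 (1111111): 7 ones → 1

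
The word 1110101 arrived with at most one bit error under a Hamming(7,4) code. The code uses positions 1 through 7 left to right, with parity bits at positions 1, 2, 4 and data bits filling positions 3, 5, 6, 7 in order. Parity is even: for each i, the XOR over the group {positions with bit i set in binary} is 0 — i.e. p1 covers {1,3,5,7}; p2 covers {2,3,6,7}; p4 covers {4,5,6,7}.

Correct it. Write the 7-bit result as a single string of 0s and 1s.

1010101

s1 (pos 1,3,5,7): 1⊕1⊕1⊕1 = 0
s2 (pos 2,3,6,7): 1⊕1⊕0⊕1 = 1
s4 (pos 4,5,6,7): 0⊕1⊕0⊕1 = 0
Syndrome s4…s1 = 010 → error at position 2.
Flip position 2: 1110101 → 1010101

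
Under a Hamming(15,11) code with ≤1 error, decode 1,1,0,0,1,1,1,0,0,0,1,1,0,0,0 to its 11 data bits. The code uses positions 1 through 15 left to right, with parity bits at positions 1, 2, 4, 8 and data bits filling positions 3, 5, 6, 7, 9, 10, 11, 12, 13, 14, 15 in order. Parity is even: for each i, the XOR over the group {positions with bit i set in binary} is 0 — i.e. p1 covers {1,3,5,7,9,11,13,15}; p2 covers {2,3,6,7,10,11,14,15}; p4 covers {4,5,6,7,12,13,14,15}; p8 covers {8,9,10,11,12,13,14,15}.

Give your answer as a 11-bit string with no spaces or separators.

01110011000

s1 (pos 1,3,5,7,9,11,13,15): 1⊕0⊕1⊕1⊕0⊕1⊕0⊕0 = 0
s2 (pos 2,3,6,7,10,11,14,15): 1⊕0⊕1⊕1⊕0⊕1⊕0⊕0 = 0
s4 (pos 4,5,6,7,12,13,14,15): 0⊕1⊕1⊕1⊕1⊕0⊕0⊕0 = 0
s8 (pos 8,9,10,11,12,13,14,15): 0⊕0⊕0⊕1⊕1⊕0⊕0⊕0 = 0
Syndrome s8…s1 = 0000 → no error.
Read data bits from positions 3,5,6,7,9,10,11,12,13,14,15: 01110011000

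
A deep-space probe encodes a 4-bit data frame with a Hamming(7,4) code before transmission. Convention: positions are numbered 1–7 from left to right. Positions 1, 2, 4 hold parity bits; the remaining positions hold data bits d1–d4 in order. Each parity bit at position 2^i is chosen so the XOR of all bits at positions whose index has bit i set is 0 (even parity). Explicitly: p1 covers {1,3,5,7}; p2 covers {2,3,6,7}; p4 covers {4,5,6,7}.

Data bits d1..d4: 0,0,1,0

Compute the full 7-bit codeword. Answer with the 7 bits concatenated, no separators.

Place data at non-parity positions: p1 p2 0 p4 0 1 0
p1 (pos 1,3,5,7): XOR of data positions = 0⊕0⊕0 = 0
p2 (pos 2,3,6,7): XOR of data positions = 0⊕1⊕0 = 1
p4 (pos 4,5,6,7): XOR of data positions = 0⊕1⊕0 = 1
Codeword: 0101010

0101010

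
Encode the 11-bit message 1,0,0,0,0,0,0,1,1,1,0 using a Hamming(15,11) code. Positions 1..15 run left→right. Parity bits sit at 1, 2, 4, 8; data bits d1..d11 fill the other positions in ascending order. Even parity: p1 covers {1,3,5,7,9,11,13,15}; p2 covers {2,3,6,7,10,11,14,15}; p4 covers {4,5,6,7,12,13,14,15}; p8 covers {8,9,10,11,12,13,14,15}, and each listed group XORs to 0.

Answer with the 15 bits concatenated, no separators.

Place data at non-parity positions: p1 p2 1 p4 0 0 0 p8 0 0 0 1 1 1 0
p1 (pos 1,3,5,7,9,11,13,15): XOR of data positions = 1⊕0⊕0⊕0⊕0⊕1⊕0 = 0
p2 (pos 2,3,6,7,10,11,14,15): XOR of data positions = 1⊕0⊕0⊕0⊕0⊕1⊕0 = 0
p4 (pos 4,5,6,7,12,13,14,15): XOR of data positions = 0⊕0⊕0⊕1⊕1⊕1⊕0 = 1
p8 (pos 8,9,10,11,12,13,14,15): XOR of data positions = 0⊕0⊕0⊕1⊕1⊕1⊕0 = 1
Codeword: 001100010001110

001100010001110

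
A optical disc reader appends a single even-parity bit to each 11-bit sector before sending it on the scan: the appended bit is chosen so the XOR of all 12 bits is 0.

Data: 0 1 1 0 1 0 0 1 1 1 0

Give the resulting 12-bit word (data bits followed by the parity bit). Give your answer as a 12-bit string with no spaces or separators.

XOR of the 11 data bits: 0⊕1⊕1⊕0⊕1⊕0⊕0⊕1⊕1⊕1⊕0 = 0
Parity bit = 0 (so all 12 bits XOR to 0).

011010011100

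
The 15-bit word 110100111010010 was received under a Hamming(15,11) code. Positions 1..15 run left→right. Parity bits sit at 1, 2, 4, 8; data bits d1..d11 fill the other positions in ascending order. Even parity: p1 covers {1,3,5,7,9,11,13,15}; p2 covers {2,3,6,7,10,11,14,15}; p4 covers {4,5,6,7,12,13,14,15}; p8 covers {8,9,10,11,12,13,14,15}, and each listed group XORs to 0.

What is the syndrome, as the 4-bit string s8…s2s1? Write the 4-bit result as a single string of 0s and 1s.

0100

s1 (pos 1,3,5,7,9,11,13,15): 1⊕0⊕0⊕1⊕1⊕1⊕0⊕0 = 0
s2 (pos 2,3,6,7,10,11,14,15): 1⊕0⊕0⊕1⊕0⊕1⊕1⊕0 = 0
s4 (pos 4,5,6,7,12,13,14,15): 1⊕0⊕0⊕1⊕0⊕0⊕1⊕0 = 1
s8 (pos 8,9,10,11,12,13,14,15): 1⊕1⊕0⊕1⊕0⊕0⊕1⊕0 = 0
Syndrome s8…s1 = 0100 → error at position 4.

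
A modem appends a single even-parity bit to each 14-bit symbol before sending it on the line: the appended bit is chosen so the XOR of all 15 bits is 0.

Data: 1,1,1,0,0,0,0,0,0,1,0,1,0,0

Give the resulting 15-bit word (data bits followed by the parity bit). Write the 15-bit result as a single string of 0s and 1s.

111000000101001

XOR of the 14 data bits: 1⊕1⊕1⊕0⊕0⊕0⊕0⊕0⊕0⊕1⊕0⊕1⊕0⊕0 = 1
Parity bit = 1 (so all 15 bits XOR to 0).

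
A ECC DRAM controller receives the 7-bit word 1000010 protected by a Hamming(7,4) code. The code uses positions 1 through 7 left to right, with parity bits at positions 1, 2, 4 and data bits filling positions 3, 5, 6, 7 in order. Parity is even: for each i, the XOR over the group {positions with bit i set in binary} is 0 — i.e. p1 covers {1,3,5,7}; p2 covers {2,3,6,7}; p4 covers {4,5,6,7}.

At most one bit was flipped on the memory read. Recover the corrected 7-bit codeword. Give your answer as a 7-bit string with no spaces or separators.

1000011

s1 (pos 1,3,5,7): 1⊕0⊕0⊕0 = 1
s2 (pos 2,3,6,7): 0⊕0⊕1⊕0 = 1
s4 (pos 4,5,6,7): 0⊕0⊕1⊕0 = 1
Syndrome s4…s1 = 111 → error at position 7.
Flip position 7: 1000010 → 1000011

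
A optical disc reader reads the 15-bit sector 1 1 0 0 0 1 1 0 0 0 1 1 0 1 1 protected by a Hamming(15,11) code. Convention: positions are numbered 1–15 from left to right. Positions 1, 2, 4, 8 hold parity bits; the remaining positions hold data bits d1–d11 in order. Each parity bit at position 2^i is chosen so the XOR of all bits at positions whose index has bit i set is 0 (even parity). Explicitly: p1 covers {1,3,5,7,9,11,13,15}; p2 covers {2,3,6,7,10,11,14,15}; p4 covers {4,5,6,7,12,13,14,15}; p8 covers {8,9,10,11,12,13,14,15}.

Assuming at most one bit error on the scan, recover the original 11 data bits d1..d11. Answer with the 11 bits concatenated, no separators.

s1 (pos 1,3,5,7,9,11,13,15): 1⊕0⊕0⊕1⊕0⊕1⊕0⊕1 = 0
s2 (pos 2,3,6,7,10,11,14,15): 1⊕0⊕1⊕1⊕0⊕1⊕1⊕1 = 0
s4 (pos 4,5,6,7,12,13,14,15): 0⊕0⊕1⊕1⊕1⊕0⊕1⊕1 = 1
s8 (pos 8,9,10,11,12,13,14,15): 0⊕0⊕0⊕1⊕1⊕0⊕1⊕1 = 0
Syndrome s8…s1 = 0100 → error at position 4.
Flip position 4: 110001100011011 → 110101100011011
Read data bits from positions 3,5,6,7,9,10,11,12,13,14,15: 00110011011

00110011011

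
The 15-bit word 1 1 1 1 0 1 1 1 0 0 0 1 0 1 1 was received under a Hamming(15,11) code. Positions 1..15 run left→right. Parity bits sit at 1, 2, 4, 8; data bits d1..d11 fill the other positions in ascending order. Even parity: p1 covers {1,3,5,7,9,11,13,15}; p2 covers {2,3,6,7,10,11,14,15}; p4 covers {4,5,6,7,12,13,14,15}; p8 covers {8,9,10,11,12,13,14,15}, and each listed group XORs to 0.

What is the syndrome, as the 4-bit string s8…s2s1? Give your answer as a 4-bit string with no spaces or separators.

0000

s1 (pos 1,3,5,7,9,11,13,15): 1⊕1⊕0⊕1⊕0⊕0⊕0⊕1 = 0
s2 (pos 2,3,6,7,10,11,14,15): 1⊕1⊕1⊕1⊕0⊕0⊕1⊕1 = 0
s4 (pos 4,5,6,7,12,13,14,15): 1⊕0⊕1⊕1⊕1⊕0⊕1⊕1 = 0
s8 (pos 8,9,10,11,12,13,14,15): 1⊕0⊕0⊕0⊕1⊕0⊕1⊕1 = 0
Syndrome s8…s1 = 0000 → no error.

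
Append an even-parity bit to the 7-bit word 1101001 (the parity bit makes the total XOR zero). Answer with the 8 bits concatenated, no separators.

11010010

XOR of the 7 data bits: 1⊕1⊕0⊕1⊕0⊕0⊕1 = 0
Parity bit = 0 (so all 8 bits XOR to 0).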